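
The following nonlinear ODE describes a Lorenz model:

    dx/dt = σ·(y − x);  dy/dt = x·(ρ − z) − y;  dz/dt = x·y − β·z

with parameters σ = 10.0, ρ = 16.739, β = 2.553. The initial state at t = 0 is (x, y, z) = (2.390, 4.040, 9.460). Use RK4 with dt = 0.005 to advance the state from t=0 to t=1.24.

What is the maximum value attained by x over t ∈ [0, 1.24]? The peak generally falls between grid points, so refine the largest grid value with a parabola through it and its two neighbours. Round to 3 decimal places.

t=0.000: state=(2.390, 4.040, 9.460)
step 1 (dt=0.005): k1=(16.500, 13.357, -14.496), k2=(16.421, 13.712, -14.155), k3=(16.432, 13.707, -14.156), k4=(16.364, 14.061, -13.814); state += dt/6·(k1+2k2+2k3+k4)
t=0.005: state=(2.472, 4.109, 9.389)
t=0.010: state=(2.554, 4.181, 9.322)
t=0.015: state=(2.635, 4.256, 9.258)
continuing one RK4 step at a time; state shown every 10 steps (Δt=0.05):
t=0.050: state=(3.207, 4.881, 8.914)
t=0.100: state=(4.105, 6.054, 8.785)
t=0.150: state=(5.176, 7.516, 9.214)
t=0.200: state=(6.438, 9.123, 10.389)
t=0.250: state=(7.811, 10.538, 12.463)
t=0.300: state=(9.059, 11.198, 15.333)
t=0.350: state=(9.813, 10.567, 18.398)
t=0.400: state=(9.735, 8.654, 20.667)
t=0.450: state=(8.790, 6.212, 21.439)
t=0.500: state=(7.312, 4.143, 20.811)
t=0.550: state=(5.764, 2.854, 19.369)
t=0.600: state=(4.475, 2.267, 17.648)
t=0.650: state=(3.569, 2.143, 15.940)
t=0.700: state=(3.032, 2.291, 14.367)
t=0.750: state=(2.804, 2.614, 12.977)
t=0.800: state=(2.825, 3.083, 11.794)
t=0.850: state=(3.054, 3.710, 10.847)
t=0.900: state=(3.479, 4.523, 10.176)
t=0.950: state=(4.101, 5.547, 9.851)
t=1.000: state=(4.927, 6.784, 9.978)
t=1.050: state=(5.948, 8.158, 10.696)
t=1.100: state=(7.104, 9.466, 12.132)
t=1.150: state=(8.241, 10.335, 14.282)
t=1.200: state=(9.097, 10.324, 16.832)
t=1.240: state=(9.380, 9.527, 18.716)
largest grid value and its neighbours: x(0.365)=9.88652, x(0.370)=9.89285, x(0.375)=9.88990
parabola through these three points peaks at t≈0.371 with x≈9.89301

max x = 9.893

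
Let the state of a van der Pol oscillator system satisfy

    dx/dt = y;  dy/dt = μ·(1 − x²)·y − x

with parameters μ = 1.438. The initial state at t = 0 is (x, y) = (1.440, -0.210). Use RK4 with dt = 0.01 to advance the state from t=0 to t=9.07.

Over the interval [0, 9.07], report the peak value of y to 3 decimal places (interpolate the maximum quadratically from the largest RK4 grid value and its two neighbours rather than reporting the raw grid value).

max y = 3.152

t=0.000: state=(1.440, -0.210)
step 1 (dt=0.01): k1=(-0.210, -1.116), k2=(-0.216, -1.107), k3=(-0.216, -1.107), k4=(-0.221, -1.099); state += dt/6·(k1+2k2+2k3+k4)
t=0.010: state=(1.438, -0.221)
t=0.020: state=(1.436, -0.232)
t=0.030: state=(1.433, -0.243)
continuing one RK4 step at a time; state shown every 50 steps (Δt=0.5):
t=0.500: state=(1.220, -0.640)
t=1.000: state=(0.789, -1.137)
t=1.500: state=(-0.025, -2.287)
t=2.000: state=(-1.427, -2.556)
t=2.500: state=(-1.992, -0.065)
t=3.000: state=(-1.867, 0.419)
t=3.500: state=(-1.619, 0.566)
t=4.000: state=(-1.291, 0.767)
t=4.500: state=(-0.813, 1.216)
t=5.000: state=(0.050, 2.414)
t=5.500: state=(1.496, 2.507)
t=6.000: state=(2.014, 0.009)
t=6.500: state=(1.878, -0.424)
t=7.000: state=(1.630, -0.563)
t=7.500: state=(1.305, -0.758)
t=8.000: state=(0.834, -1.191)
t=8.500: state=(-0.007, -2.353)
t=9.000: state=(-1.450, -2.612)
t=9.070: state=(-1.618, -2.176)
largest grid value and its neighbours: y(5.290)=3.15185, y(5.300)=3.15196, y(5.310)=3.14915
parabola through these three points peaks at t≈5.295 with y≈3.15227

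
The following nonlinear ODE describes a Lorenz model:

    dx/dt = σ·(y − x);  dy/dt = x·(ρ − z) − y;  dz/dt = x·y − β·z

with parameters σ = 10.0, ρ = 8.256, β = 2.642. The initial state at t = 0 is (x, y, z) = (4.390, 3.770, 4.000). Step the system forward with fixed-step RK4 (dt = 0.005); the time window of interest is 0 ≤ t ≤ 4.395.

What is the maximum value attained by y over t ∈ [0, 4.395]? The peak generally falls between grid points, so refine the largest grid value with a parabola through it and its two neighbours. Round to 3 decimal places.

max y = 6.095

t=0.000: state=(4.390, 3.770, 4.000)
step 1 (dt=0.005): k1=(-6.200, 14.914, 5.982), k2=(-5.672, 14.745, 6.047), k3=(-5.690, 14.750, 6.050), k4=(-5.178, 14.587, 6.117); state += dt/6·(k1+2k2+2k3+k4)
t=0.005: state=(4.362, 3.844, 4.030)
t=0.010: state=(4.338, 3.916, 4.061)
t=0.015: state=(4.319, 3.987, 4.093)
continuing one RK4 step at a time; state shown every 40 steps (Δt=0.2):
t=0.200: state=(5.156, 5.862, 5.998)
t=0.400: state=(5.778, 5.530, 8.749)
t=0.600: state=(4.527, 3.774, 8.835)
t=0.800: state=(3.472, 3.222, 7.235)
t=1.000: state=(3.472, 3.686, 6.068)
t=1.200: state=(4.169, 4.601, 6.058)
t=1.400: state=(4.923, 5.164, 7.145)
t=1.600: state=(4.934, 4.716, 8.096)
t=1.800: state=(4.324, 4.017, 7.868)
t=2.000: state=(3.932, 3.866, 7.095)
t=2.200: state=(4.042, 4.197, 6.653)
t=2.400: state=(4.429, 4.624, 6.855)
t=2.600: state=(4.681, 4.715, 7.405)
t=2.800: state=(4.559, 4.426, 7.666)
t=3.000: state=(4.281, 4.165, 7.439)
t=3.200: state=(4.168, 4.175, 7.091)
t=3.400: state=(4.281, 4.372, 6.981)
t=3.600: state=(4.460, 4.531, 7.160)
t=3.800: state=(4.516, 4.499, 7.392)
t=4.000: state=(4.419, 4.352, 7.429)
t=4.200: state=(4.305, 4.269, 7.285)
t=4.395: state=(4.290, 4.309, 7.150)
largest grid value and its neighbours: y(0.275)=6.09452, y(0.280)=6.09452, y(0.285)=6.09249
parabola through these three points peaks at t≈0.278 with y≈6.09478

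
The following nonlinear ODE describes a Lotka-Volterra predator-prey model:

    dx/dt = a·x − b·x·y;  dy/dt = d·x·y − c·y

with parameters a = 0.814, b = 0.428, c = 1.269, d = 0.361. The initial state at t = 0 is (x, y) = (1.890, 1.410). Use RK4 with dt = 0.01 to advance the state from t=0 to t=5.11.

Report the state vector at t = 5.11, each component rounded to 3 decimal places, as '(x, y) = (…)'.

(x, y) = (2.183, 3.070)

t=0.000: state=(1.890, 1.410)
step 1 (dt=0.01): k1=(0.398, -0.827), k2=(0.402, -0.824), k3=(0.402, -0.824), k4=(0.405, -0.820); state += dt/6·(k1+2k2+2k3+k4)
t=0.010: state=(1.894, 1.402)
t=0.020: state=(1.898, 1.394)
t=0.030: state=(1.902, 1.385)
continuing one RK4 step at a time; state shown every 20 steps (Δt=0.2):
t=0.200: state=(1.985, 1.258)
t=0.400: state=(2.109, 1.131)
t=0.600: state=(2.263, 1.027)
t=0.800: state=(2.448, 0.945)
t=1.000: state=(2.664, 0.881)
t=1.200: state=(2.914, 0.836)
t=1.400: state=(3.196, 0.809)
t=1.600: state=(3.511, 0.799)
t=1.800: state=(3.858, 0.809)
t=2.000: state=(4.231, 0.840)
t=2.200: state=(4.624, 0.897)
t=2.400: state=(5.021, 0.986)
t=2.600: state=(5.402, 1.115)
t=2.800: state=(5.737, 1.294)
t=3.000: state=(5.985, 1.533)
t=3.200: state=(6.098, 1.842)
t=3.400: state=(6.035, 2.217)
t=3.600: state=(5.770, 2.637)
t=3.800: state=(5.321, 3.057)
t=4.000: state=(4.744, 3.412)
t=4.200: state=(4.123, 3.646)
t=4.400: state=(3.535, 3.728)
t=4.600: state=(3.028, 3.664)
t=4.800: state=(2.623, 3.484)
t=5.000: state=(2.315, 3.228)
t=5.110: state=(2.183, 3.070)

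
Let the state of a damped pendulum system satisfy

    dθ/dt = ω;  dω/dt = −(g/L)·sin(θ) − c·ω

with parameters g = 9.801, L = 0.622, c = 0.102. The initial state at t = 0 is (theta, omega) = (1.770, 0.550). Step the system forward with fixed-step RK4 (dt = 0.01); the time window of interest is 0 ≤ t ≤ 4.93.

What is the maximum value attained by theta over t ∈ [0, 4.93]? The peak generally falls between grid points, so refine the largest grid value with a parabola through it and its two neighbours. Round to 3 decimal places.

t=0.000: state=(1.770, 0.550)
step 1 (dt=0.01): k1=(0.550, -15.502), k2=(0.472, -15.485), k3=(0.473, -15.486), k4=(0.395, -15.471); state += dt/6·(k1+2k2+2k3+k4)
t=0.010: state=(1.775, 0.395)
t=0.020: state=(1.778, 0.241)
t=0.030: state=(1.780, 0.086)
continuing one RK4 step at a time; state shown every 20 steps (Δt=0.2):
t=0.200: state=(1.571, -2.539)
t=0.400: state=(0.768, -5.334)
t=0.600: state=(-0.402, -5.778)
t=0.800: state=(-1.337, -3.280)
t=1.000: state=(-1.676, -0.110)
t=1.200: state=(-1.386, 3.000)
t=1.400: state=(-0.513, 5.464)
t=1.600: state=(0.610, 5.191)
t=1.800: state=(1.394, 2.449)
t=2.000: state=(1.567, -0.713)
t=2.200: state=(1.116, -3.741)
t=2.400: state=(0.151, -5.509)
t=2.600: state=(-0.876, -4.275)
t=2.800: state=(-1.445, -1.308)
t=3.000: state=(-1.392, 1.821)
t=3.200: state=(-0.740, 4.530)
t=3.400: state=(0.279, 5.147)
t=3.600: state=(1.126, 3.002)
t=3.800: state=(1.422, -0.073)
t=4.000: state=(1.101, -3.073)
t=4.200: state=(0.261, -4.990)
t=4.400: state=(-0.705, -4.184)
t=4.600: state=(-1.283, -1.446)
t=4.800: state=(-1.265, 1.608)
t=4.930: state=(-0.935, 3.410)
largest grid value and its neighbours: theta(0.030)=1.77954, theta(0.040)=1.77963, theta(0.050)=1.77818
parabola through these three points peaks at t≈0.036 with theta≈1.77978

max theta = 1.780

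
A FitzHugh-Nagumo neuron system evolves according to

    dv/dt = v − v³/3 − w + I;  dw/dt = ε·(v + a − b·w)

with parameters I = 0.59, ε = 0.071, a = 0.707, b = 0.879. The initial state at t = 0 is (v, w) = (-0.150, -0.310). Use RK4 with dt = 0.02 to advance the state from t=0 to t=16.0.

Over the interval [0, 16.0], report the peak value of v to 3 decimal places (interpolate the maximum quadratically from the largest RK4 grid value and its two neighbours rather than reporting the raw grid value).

t=0.000: state=(-0.150, -0.310)
step 1 (dt=0.02): k1=(0.751, 0.059), k2=(0.758, 0.059), k3=(0.758, 0.059), k4=(0.765, 0.060); state += dt/6·(k1+2k2+2k3+k4)
t=0.020: state=(-0.135, -0.309)
t=0.040: state=(-0.119, -0.308)
t=0.060: state=(-0.104, -0.306)
continuing one RK4 step at a time; state shown every 50 steps (Δt=1):
t=1.000: state=(1.012, -0.217)
t=2.000: state=(1.904, -0.047)
t=3.000: state=(1.942, 0.139)
t=4.000: state=(1.883, 0.311)
t=5.000: state=(1.819, 0.468)
t=6.000: state=(1.754, 0.611)
t=7.000: state=(1.688, 0.741)
t=8.000: state=(1.621, 0.859)
t=9.000: state=(1.552, 0.965)
t=10.000: state=(1.482, 1.060)
t=11.000: state=(1.408, 1.144)
t=12.000: state=(1.330, 1.217)
t=13.000: state=(1.245, 1.281)
t=14.000: state=(1.150, 1.334)
t=15.000: state=(1.039, 1.378)
t=16.000: state=(0.898, 1.410)
largest grid value and its neighbours: v(2.520)=1.95418, v(2.540)=1.95425, v(2.560)=1.95425
parabola through these three points peaks at t≈2.549 with v≈1.95426

max v = 1.954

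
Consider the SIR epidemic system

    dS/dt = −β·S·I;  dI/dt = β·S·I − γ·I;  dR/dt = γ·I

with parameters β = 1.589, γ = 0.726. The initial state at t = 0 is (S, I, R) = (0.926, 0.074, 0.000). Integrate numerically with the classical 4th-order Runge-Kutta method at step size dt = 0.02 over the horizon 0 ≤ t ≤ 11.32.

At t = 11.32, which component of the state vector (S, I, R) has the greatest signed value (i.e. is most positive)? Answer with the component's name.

t=0.000: state=(0.926, 0.074, 0.000)
step 1 (dt=0.02): k1=(-0.109, 0.055, 0.054), k2=(-0.110, 0.055, 0.054), k3=(-0.110, 0.055, 0.054), k4=(-0.110, 0.056, 0.055); state += dt/6·(k1+2k2+2k3+k4)
t=0.020: state=(0.924, 0.075, 0.001)
t=0.040: state=(0.922, 0.076, 0.002)
t=0.060: state=(0.919, 0.077, 0.003)
continuing one RK4 step at a time; state shown every 25 steps (Δt=0.5):
t=0.500: state=(0.863, 0.105, 0.032)
t=1.000: state=(0.783, 0.140, 0.077)
t=1.500: state=(0.690, 0.175, 0.134)
t=2.000: state=(0.594, 0.203, 0.203)
t=2.500: state=(0.502, 0.218, 0.280)
t=3.000: state=(0.421, 0.219, 0.360)
t=3.500: state=(0.355, 0.207, 0.438)
t=4.000: state=(0.304, 0.187, 0.509)
t=4.500: state=(0.264, 0.163, 0.573)
t=5.000: state=(0.235, 0.138, 0.627)
t=5.500: state=(0.212, 0.115, 0.673)
t=6.000: state=(0.195, 0.094, 0.711)
t=6.500: state=(0.183, 0.076, 0.742)
t=7.000: state=(0.173, 0.061, 0.766)
t=7.500: state=(0.166, 0.048, 0.786)
t=8.000: state=(0.160, 0.038, 0.802)
t=8.500: state=(0.156, 0.030, 0.814)
t=9.000: state=(0.153, 0.024, 0.824)
t=9.500: state=(0.150, 0.019, 0.831)
t=10.000: state=(0.148, 0.015, 0.837)
t=10.500: state=(0.147, 0.011, 0.842)
t=11.000: state=(0.145, 0.009, 0.846)
t=11.320: state=(0.145, 0.008, 0.848)
compare at T: S=0.145, I=0.008, R=0.848

largest component: R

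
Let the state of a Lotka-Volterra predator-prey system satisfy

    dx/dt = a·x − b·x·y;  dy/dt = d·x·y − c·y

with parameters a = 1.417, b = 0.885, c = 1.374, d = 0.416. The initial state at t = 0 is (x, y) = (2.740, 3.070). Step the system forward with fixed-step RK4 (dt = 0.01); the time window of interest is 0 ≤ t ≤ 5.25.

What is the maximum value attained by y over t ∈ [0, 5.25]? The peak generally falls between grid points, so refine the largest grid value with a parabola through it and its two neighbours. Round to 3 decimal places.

max y = 3.123

t=0.000: state=(2.740, 3.070)
step 1 (dt=0.01): k1=(-3.562, -0.719), k2=(-3.530, -0.741), k3=(-3.530, -0.741), k4=(-3.498, -0.762); state += dt/6·(k1+2k2+2k3+k4)
t=0.010: state=(2.705, 3.063)
t=0.020: state=(2.670, 3.055)
t=0.030: state=(2.636, 3.047)
continuing one RK4 step at a time; state shown every 20 steps (Δt=0.2):
t=0.200: state=(2.149, 2.854)
t=0.400: state=(1.768, 2.549)
t=0.600: state=(1.539, 2.220)
t=0.800: state=(1.419, 1.906)
t=1.000: state=(1.379, 1.626)
t=1.200: state=(1.403, 1.386)
t=1.400: state=(1.484, 1.187)
t=1.600: state=(1.621, 1.026)
t=1.800: state=(1.816, 0.899)
t=2.000: state=(2.075, 0.802)
t=2.200: state=(2.405, 0.734)
t=2.400: state=(2.815, 0.693)
t=2.600: state=(3.312, 0.679)
t=2.800: state=(3.896, 0.695)
t=3.000: state=(4.554, 0.750)
t=3.200: state=(5.249, 0.857)
t=3.400: state=(5.901, 1.036)
t=3.600: state=(6.374, 1.314)
t=3.800: state=(6.486, 1.710)
t=4.000: state=(6.097, 2.201)
t=4.200: state=(5.246, 2.687)
t=4.400: state=(4.189, 3.024)
t=4.600: state=(3.216, 3.122)
t=4.800: state=(2.477, 3.000)
t=5.000: state=(1.976, 2.739)
t=5.200: state=(1.662, 2.418)
t=5.250: state=(1.606, 2.336)
largest grid value and its neighbours: y(4.570)=3.12247, y(4.580)=3.12278, y(4.590)=3.12251
parabola through these three points peaks at t≈4.580 with y≈3.12278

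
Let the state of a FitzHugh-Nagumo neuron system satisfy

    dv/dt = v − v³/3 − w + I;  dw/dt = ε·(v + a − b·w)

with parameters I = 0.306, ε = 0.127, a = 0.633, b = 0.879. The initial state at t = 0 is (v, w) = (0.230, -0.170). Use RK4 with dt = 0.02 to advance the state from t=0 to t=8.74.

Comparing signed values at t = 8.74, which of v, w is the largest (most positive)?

t=0.000: state=(0.230, -0.170)
step 1 (dt=0.02): k1=(0.702, 0.129), k2=(0.707, 0.129), k3=(0.707, 0.129), k4=(0.713, 0.130); state += dt/6·(k1+2k2+2k3+k4)
t=0.020: state=(0.244, -0.167)
t=0.040: state=(0.259, -0.165)
t=0.060: state=(0.273, -0.162)
continuing one RK4 step at a time; state shown every 25 steps (Δt=0.5):
t=0.500: state=(0.648, -0.095)
t=1.000: state=(1.144, 0.005)
t=1.500: state=(1.521, 0.127)
t=2.000: state=(1.680, 0.259)
t=2.500: state=(1.703, 0.389)
t=3.000: state=(1.671, 0.511)
t=3.500: state=(1.619, 0.624)
t=4.000: state=(1.559, 0.728)
t=4.500: state=(1.494, 0.822)
t=5.000: state=(1.426, 0.906)
t=5.500: state=(1.353, 0.982)
t=6.000: state=(1.276, 1.049)
t=6.500: state=(1.193, 1.107)
t=7.000: state=(1.101, 1.157)
t=7.500: state=(0.996, 1.198)
t=8.000: state=(0.873, 1.230)
t=8.500: state=(0.718, 1.252)
t=8.740: state=(0.628, 1.258)
compare at T: v=0.628, w=1.258

largest component: w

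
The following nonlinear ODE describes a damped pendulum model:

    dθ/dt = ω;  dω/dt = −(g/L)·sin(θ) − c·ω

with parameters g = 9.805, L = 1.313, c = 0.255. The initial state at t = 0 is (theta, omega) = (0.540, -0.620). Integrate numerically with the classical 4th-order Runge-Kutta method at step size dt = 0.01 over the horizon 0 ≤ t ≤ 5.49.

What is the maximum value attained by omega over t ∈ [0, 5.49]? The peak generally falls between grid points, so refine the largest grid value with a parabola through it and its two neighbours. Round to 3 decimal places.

t=0.000: state=(0.540, -0.620)
step 1 (dt=0.01): k1=(-0.620, -3.681), k2=(-0.638, -3.657), k3=(-0.638, -3.656), k4=(-0.657, -3.631); state += dt/6·(k1+2k2+2k3+k4)
t=0.010: state=(0.534, -0.657)
t=0.020: state=(0.527, -0.693)
t=0.030: state=(0.520, -0.728)
continuing one RK4 step at a time; state shown every 20 steps (Δt=0.2):
t=0.200: state=(0.350, -1.228)
t=0.400: state=(0.073, -1.476)
t=0.600: state=(-0.211, -1.296)
t=0.800: state=(-0.422, -0.766)
t=1.000: state=(-0.506, -0.061)
t=1.200: state=(-0.448, 0.624)
t=1.400: state=(-0.269, 1.114)
t=1.600: state=(-0.024, 1.273)
t=1.800: state=(0.215, 1.065)
t=2.000: state=(0.382, 0.571)
t=2.200: state=(0.435, -0.050)
t=2.400: state=(0.365, -0.627)
t=2.600: state=(0.197, -1.008)
t=2.800: state=(-0.018, -1.089)
t=3.000: state=(-0.217, -0.858)
t=3.200: state=(-0.345, -0.400)
t=3.400: state=(-0.371, 0.143)
t=3.600: state=(-0.293, 0.621)
t=3.800: state=(-0.136, 0.905)
t=4.000: state=(0.051, 0.921)
t=4.200: state=(0.215, 0.675)
t=4.400: state=(0.310, 0.254)
t=4.600: state=(0.313, -0.216)
t=4.800: state=(0.229, -0.603)
t=5.000: state=(0.084, -0.804)
t=5.200: state=(-0.077, -0.768)
t=5.400: state=(-0.208, -0.516)
t=5.490: state=(-0.248, -0.353)
largest grid value and its neighbours: omega(1.570)=1.27299, omega(1.580)=1.27394, omega(1.590)=1.27394
parabola through these three points peaks at t≈1.585 with omega≈1.27406

max omega = 1.274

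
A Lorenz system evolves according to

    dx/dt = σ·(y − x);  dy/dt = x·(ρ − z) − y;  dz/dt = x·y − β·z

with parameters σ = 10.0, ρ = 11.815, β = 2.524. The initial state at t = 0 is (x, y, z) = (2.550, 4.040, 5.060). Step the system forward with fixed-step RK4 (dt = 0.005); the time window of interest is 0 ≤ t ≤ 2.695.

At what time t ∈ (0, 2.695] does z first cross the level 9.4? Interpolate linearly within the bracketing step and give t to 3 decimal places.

t=0.000: state=(2.550, 4.040, 5.060)
step 1 (dt=0.005): k1=(14.900, 13.185, -2.469), k2=(14.857, 13.420, -2.218), k3=(14.864, 13.417, -2.219), k4=(14.828, 13.649, -1.965); state += dt/6·(k1+2k2+2k3+k4)
t=0.005: state=(2.624, 4.107, 5.049)
t=0.010: state=(2.698, 4.176, 5.040)
t=0.015: state=(2.772, 4.248, 5.034)
continuing one RK4 step at a time; state shown every 20 steps (Δt=0.1):
t=0.100: state=(4.088, 5.762, 5.388)
t=0.200: state=(5.927, 7.864, 7.263)
t=0.260: state=(7.044, 8.752, 9.281)
next step: t=0.265: state=(7.128, 8.794, 9.473) — z has crossed 9.4
linear interpolation between t=0.260 (9.28077) and t=0.265 (9.47328) → t≈0.263

t = 0.263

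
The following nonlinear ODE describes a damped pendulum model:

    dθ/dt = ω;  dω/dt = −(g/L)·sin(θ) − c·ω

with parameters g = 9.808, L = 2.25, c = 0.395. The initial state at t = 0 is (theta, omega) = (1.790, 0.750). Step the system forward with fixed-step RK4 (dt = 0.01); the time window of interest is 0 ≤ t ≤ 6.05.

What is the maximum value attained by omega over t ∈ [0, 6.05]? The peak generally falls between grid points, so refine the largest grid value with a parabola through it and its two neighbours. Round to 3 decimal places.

max omega = 2.085

t=0.000: state=(1.790, 0.750)
step 1 (dt=0.01): k1=(0.750, -4.551), k2=(0.727, -4.538), k3=(0.727, -4.539), k4=(0.705, -4.526); state += dt/6·(k1+2k2+2k3+k4)
t=0.010: state=(1.797, 0.705)
t=0.020: state=(1.804, 0.659)
t=0.030: state=(1.810, 0.615)
continuing one RK4 step at a time; state shown every 20 steps (Δt=0.2):
t=0.200: state=(1.852, -0.116)
t=0.400: state=(1.748, -0.921)
t=0.600: state=(1.486, -1.685)
t=0.800: state=(1.080, -2.357)
t=1.000: state=(0.560, -2.786)
t=1.200: state=(-0.007, -2.797)
t=1.400: state=(-0.529, -2.357)
t=1.600: state=(-0.929, -1.614)
t=1.800: state=(-1.167, -0.760)
t=2.000: state=(-1.234, 0.083)
t=2.200: state=(-1.139, 0.858)
t=2.400: state=(-0.899, 1.509)
t=2.600: state=(-0.549, 1.950)
t=2.800: state=(-0.140, 2.082)
t=3.000: state=(0.261, 1.869)
t=3.200: state=(0.589, 1.375)
t=3.400: state=(0.800, 0.727)
t=3.600: state=(0.877, 0.042)
t=3.800: state=(0.820, -0.596)
t=4.000: state=(0.647, -1.116)
t=4.200: state=(0.387, -1.447)
t=4.400: state=(0.085, -1.531)
t=4.600: state=(-0.208, -1.359)
t=4.800: state=(-0.445, -0.981)
t=5.000: state=(-0.593, -0.484)
t=5.200: state=(-0.637, 0.042)
t=5.400: state=(-0.579, 0.523)
t=5.600: state=(-0.435, 0.894)
t=5.800: state=(-0.233, 1.102)
t=6.000: state=(-0.007, 1.117)
t=6.050: state=(0.048, 1.091)
largest grid value and its neighbours: omega(2.770)=2.08472, omega(2.780)=2.08481, omega(2.790)=2.08401
parabola through these three points peaks at t≈2.776 with omega≈2.08488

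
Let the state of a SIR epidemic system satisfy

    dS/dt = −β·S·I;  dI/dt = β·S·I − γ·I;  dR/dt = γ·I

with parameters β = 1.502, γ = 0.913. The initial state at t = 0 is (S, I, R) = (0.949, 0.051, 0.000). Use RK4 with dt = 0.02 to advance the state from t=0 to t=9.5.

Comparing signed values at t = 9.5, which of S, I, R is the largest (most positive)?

t=0.000: state=(0.949, 0.051, 0.000)
step 1 (dt=0.02): k1=(-0.073, 0.026, 0.047), k2=(-0.073, 0.026, 0.047), k3=(-0.073, 0.026, 0.047), k4=(-0.073, 0.026, 0.047); state += dt/6·(k1+2k2+2k3+k4)
t=0.020: state=(0.948, 0.052, 0.001)
t=0.040: state=(0.946, 0.052, 0.002)
t=0.060: state=(0.945, 0.053, 0.003)
continuing one RK4 step at a time; state shown every 25 steps (Δt=0.5):
t=0.500: state=(0.909, 0.065, 0.026)
t=1.000: state=(0.861, 0.080, 0.059)
t=1.500: state=(0.806, 0.095, 0.099)
t=2.000: state=(0.747, 0.108, 0.146)
t=2.500: state=(0.686, 0.117, 0.197)
t=3.000: state=(0.627, 0.121, 0.251)
t=3.500: state=(0.573, 0.120, 0.307)
t=4.000: state=(0.524, 0.115, 0.361)
t=4.500: state=(0.482, 0.106, 0.411)
t=5.000: state=(0.447, 0.095, 0.457)
t=5.500: state=(0.418, 0.084, 0.498)
t=6.000: state=(0.394, 0.072, 0.534)
t=6.500: state=(0.375, 0.061, 0.564)
t=7.000: state=(0.360, 0.051, 0.589)
t=7.500: state=(0.348, 0.042, 0.610)
t=8.000: state=(0.338, 0.034, 0.628)
t=8.500: state=(0.330, 0.028, 0.642)
t=9.000: state=(0.324, 0.023, 0.654)
t=9.500: state=(0.319, 0.018, 0.663)
compare at T: S=0.319, I=0.018, R=0.663

largest component: R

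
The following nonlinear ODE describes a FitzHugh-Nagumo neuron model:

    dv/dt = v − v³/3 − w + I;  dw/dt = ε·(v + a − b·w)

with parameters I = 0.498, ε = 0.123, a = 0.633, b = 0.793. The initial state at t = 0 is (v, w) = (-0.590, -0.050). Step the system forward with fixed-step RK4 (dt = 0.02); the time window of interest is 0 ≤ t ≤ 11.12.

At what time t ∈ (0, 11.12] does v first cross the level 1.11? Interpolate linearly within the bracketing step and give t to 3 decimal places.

t=0.000: state=(-0.590, -0.050)
step 1 (dt=0.02): k1=(0.026, 0.010), k2=(0.027, 0.010), k3=(0.027, 0.010), k4=(0.027, 0.010); state += dt/6·(k1+2k2+2k3+k4)
t=0.020: state=(-0.589, -0.050)
t=0.040: state=(-0.589, -0.050)
t=0.060: state=(-0.588, -0.049)
continuing one RK4 step at a time; state shown every 25 steps (Δt=0.5):
t=0.500: state=(-0.576, -0.045)
t=1.000: state=(-0.559, -0.039)
t=1.500: state=(-0.540, -0.032)
t=2.000: state=(-0.517, -0.024)
t=2.500: state=(-0.488, -0.015)
t=3.000: state=(-0.452, -0.005)
t=3.500: state=(-0.406, 0.008)
t=4.000: state=(-0.343, 0.023)
t=4.500: state=(-0.257, 0.042)
t=5.000: state=(-0.133, 0.066)
t=5.500: state=(0.053, 0.098)
t=6.000: state=(0.332, 0.142)
t=6.500: state=(0.729, 0.205)
t=6.900: state=(1.093, 0.272)
next step: t=6.920: state=(1.111, 0.275) — v has crossed 1.11
linear interpolation between t=6.900 (1.09306) and t=6.920 (1.11067) → t≈6.919

t = 6.919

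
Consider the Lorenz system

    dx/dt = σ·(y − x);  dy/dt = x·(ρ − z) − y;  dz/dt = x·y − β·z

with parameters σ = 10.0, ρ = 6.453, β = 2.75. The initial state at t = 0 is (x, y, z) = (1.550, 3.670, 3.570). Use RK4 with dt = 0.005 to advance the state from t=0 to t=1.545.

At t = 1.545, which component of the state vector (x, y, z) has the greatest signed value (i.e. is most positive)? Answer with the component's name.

largest component: z

t=0.000: state=(1.550, 3.670, 3.570)
step 1 (dt=0.005): k1=(21.200, 0.799, -4.129), k2=(20.690, 0.966, -3.903), k3=(20.707, 0.961, -3.908), k4=(20.213, 1.125, -3.687); state += dt/6·(k1+2k2+2k3+k4)
t=0.005: state=(1.654, 3.675, 3.550)
t=0.010: state=(1.752, 3.681, 3.533)
t=0.015: state=(1.847, 3.689, 3.518)
continuing one RK4 step at a time; state shown every 10 steps (Δt=0.05):
t=0.050: state=(2.404, 3.781, 3.462)
t=0.100: state=(2.988, 3.991, 3.511)
t=0.150: state=(3.436, 4.246, 3.681)
t=0.200: state=(3.811, 4.506, 3.951)
t=0.250: state=(4.135, 4.738, 4.305)
t=0.300: state=(4.412, 4.912, 4.719)
t=0.350: state=(4.632, 5.006, 5.164)
t=0.400: state=(4.782, 5.006, 5.605)
t=0.450: state=(4.853, 4.913, 6.004)
t=0.500: state=(4.842, 4.739, 6.328)
t=0.550: state=(4.754, 4.509, 6.553)
t=0.600: state=(4.603, 4.251, 6.669)
t=0.650: state=(4.409, 3.993, 6.679)
t=0.700: state=(4.194, 3.758, 6.599)
t=0.750: state=(3.979, 3.560, 6.448)
t=0.800: state=(3.780, 3.405, 6.249)
t=0.850: state=(3.608, 3.296, 6.023)
t=0.900: state=(3.469, 3.230, 5.787)
t=0.950: state=(3.368, 3.202, 5.556)
t=1.000: state=(3.303, 3.210, 5.341)
t=1.050: state=(3.274, 3.247, 5.150)
t=1.100: state=(3.276, 3.310, 4.990)
t=1.150: state=(3.307, 3.394, 4.864)
t=1.200: state=(3.362, 3.495, 4.775)
t=1.250: state=(3.438, 3.607, 4.726)
t=1.300: state=(3.530, 3.726, 4.716)
t=1.350: state=(3.633, 3.846, 4.743)
t=1.400: state=(3.741, 3.960, 4.807)
t=1.450: state=(3.850, 4.064, 4.901)
t=1.500: state=(3.953, 4.149, 5.021)
t=1.545: state=(4.036, 4.208, 5.144)
compare at T: x=4.036, y=4.208, z=5.144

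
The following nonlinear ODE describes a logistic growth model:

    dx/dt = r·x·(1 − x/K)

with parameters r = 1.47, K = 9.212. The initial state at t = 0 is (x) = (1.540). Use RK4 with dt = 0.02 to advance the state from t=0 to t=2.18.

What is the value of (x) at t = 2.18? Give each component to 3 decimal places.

t=0.000: state=(1.540)
step 1 (dt=0.02): k1=(1.885), k2=(1.904), k3=(1.904), k4=(1.922); state += dt/6·(k1+2k2+2k3+k4)
t=0.020: state=(1.578)
t=0.040: state=(1.617)
t=0.060: state=(1.656)
continuing one RK4 step at a time; state shown every 5 steps (Δt=0.1):
t=0.100: state=(1.738)
t=0.200: state=(1.955)
t=0.300: state=(2.191)
t=0.400: state=(2.445)
t=0.500: state=(2.718)
t=0.600: state=(3.008)
t=0.700: state=(3.313)
t=0.800: state=(3.631)
t=0.900: state=(3.959)
t=1.000: state=(4.294)
t=1.100: state=(4.632)
t=1.200: state=(4.970)
t=1.300: state=(5.303)
t=1.400: state=(5.630)
t=1.500: state=(5.946)
t=1.600: state=(6.249)
t=1.700: state=(6.536)
t=1.800: state=(6.807)
t=1.900: state=(7.059)
t=2.000: state=(7.292)
t=2.100: state=(7.506)
t=2.180: state=(7.663)

(x) = (7.663)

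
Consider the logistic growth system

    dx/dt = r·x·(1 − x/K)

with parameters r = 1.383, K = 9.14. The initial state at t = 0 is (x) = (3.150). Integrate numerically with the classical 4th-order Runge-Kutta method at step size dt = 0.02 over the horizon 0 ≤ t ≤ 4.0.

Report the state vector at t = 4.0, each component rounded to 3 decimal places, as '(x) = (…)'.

t=0.000: state=(3.150)
step 1 (dt=0.02): k1=(2.855), k2=(2.867), k3=(2.867), k4=(2.879); state += dt/6·(k1+2k2+2k3+k4)
t=0.020: state=(3.207)
t=0.040: state=(3.265)
t=0.060: state=(3.323)
continuing one RK4 step at a time; state shown every 10 steps (Δt=0.2):
t=0.200: state=(3.743)
t=0.400: state=(4.366)
t=0.600: state=(4.996)
t=0.800: state=(5.611)
t=1.000: state=(6.188)
t=1.200: state=(6.712)
t=1.400: state=(7.173)
t=1.600: state=(7.566)
t=1.800: state=(7.895)
t=2.000: state=(8.163)
t=2.200: state=(8.380)
t=2.400: state=(8.552)
t=2.600: state=(8.687)
t=2.800: state=(8.792)
t=3.000: state=(8.874)
t=3.200: state=(8.937)
t=3.400: state=(8.985)
t=3.600: state=(9.022)
t=3.800: state=(9.050)
t=4.000: state=(9.072)

(x) = (9.072)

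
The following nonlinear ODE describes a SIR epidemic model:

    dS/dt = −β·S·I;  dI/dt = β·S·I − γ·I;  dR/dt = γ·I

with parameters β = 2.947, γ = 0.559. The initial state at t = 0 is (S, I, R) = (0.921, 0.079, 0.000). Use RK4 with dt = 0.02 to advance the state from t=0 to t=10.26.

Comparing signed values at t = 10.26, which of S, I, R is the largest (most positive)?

largest component: R

t=0.000: state=(0.921, 0.079, 0.000)
step 1 (dt=0.02): k1=(-0.214, 0.170, 0.044), k2=(-0.219, 0.173, 0.045), k3=(-0.219, 0.173, 0.045), k4=(-0.223, 0.177, 0.046); state += dt/6·(k1+2k2+2k3+k4)
t=0.020: state=(0.917, 0.082, 0.001)
t=0.040: state=(0.912, 0.086, 0.002)
t=0.060: state=(0.907, 0.090, 0.003)
continuing one RK4 step at a time; state shown every 25 steps (Δt=0.5):
t=0.500: state=(0.754, 0.208, 0.038)
t=1.000: state=(0.483, 0.394, 0.122)
t=1.500: state=(0.245, 0.504, 0.251)
t=2.000: state=(0.116, 0.491, 0.392)
t=2.500: state=(0.059, 0.420, 0.520)
t=3.000: state=(0.034, 0.340, 0.626)
t=3.500: state=(0.022, 0.267, 0.711)
t=4.000: state=(0.015, 0.208, 0.777)
t=4.500: state=(0.012, 0.160, 0.828)
t=5.000: state=(0.010, 0.123, 0.868)
t=5.500: state=(0.008, 0.094, 0.898)
t=6.000: state=(0.007, 0.072, 0.921)
t=6.500: state=(0.007, 0.055, 0.938)
t=7.000: state=(0.006, 0.042, 0.952)
t=7.500: state=(0.006, 0.032, 0.962)
t=8.000: state=(0.006, 0.024, 0.970)
t=8.500: state=(0.005, 0.019, 0.976)
t=9.000: state=(0.005, 0.014, 0.981)
t=9.500: state=(0.005, 0.011, 0.984)
t=10.000: state=(0.005, 0.008, 0.987)
t=10.260: state=(0.005, 0.007, 0.988)
compare at T: S=0.005, I=0.007, R=0.988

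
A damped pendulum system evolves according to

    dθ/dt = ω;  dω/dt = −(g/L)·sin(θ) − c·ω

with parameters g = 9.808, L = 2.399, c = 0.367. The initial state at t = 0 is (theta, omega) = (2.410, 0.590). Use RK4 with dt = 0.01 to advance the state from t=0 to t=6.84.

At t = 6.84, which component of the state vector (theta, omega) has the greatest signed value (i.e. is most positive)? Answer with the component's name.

largest component: omega

t=0.000: state=(2.410, 0.590)
step 1 (dt=0.01): k1=(0.590, -2.948), k2=(0.575, -2.933), k3=(0.575, -2.934), k4=(0.561, -2.919); state += dt/6·(k1+2k2+2k3+k4)
t=0.010: state=(2.416, 0.561)
t=0.020: state=(2.421, 0.532)
t=0.030: state=(2.426, 0.503)
continuing one RK4 step at a time; state shown every 25 steps (Δt=0.25):
t=0.250: state=(2.471, -0.081)
t=0.500: state=(2.373, -0.708)
t=0.750: state=(2.112, -1.400)
t=1.000: state=(1.664, -2.194)
t=1.250: state=(1.018, -2.938)
t=1.500: state=(0.232, -3.238)
t=1.750: state=(-0.537, -2.795)
t=2.000: state=(-1.121, -1.824)
t=2.250: state=(-1.439, -0.726)
t=2.500: state=(-1.489, 0.311)
t=2.750: state=(-1.292, 1.245)
t=3.000: state=(-0.881, 2.000)
t=3.250: state=(-0.324, 2.374)
t=3.500: state=(0.258, 2.189)
t=3.750: state=(0.730, 1.523)
t=4.000: state=(1.002, 0.635)
t=4.250: state=(1.047, -0.264)
t=4.500: state=(0.879, -1.050)
t=4.750: state=(0.542, -1.599)
t=5.000: state=(0.112, -1.770)
t=5.250: state=(-0.307, -1.512)
t=5.500: state=(-0.617, -0.933)
t=5.750: state=(-0.762, -0.218)
t=6.000: state=(-0.728, 0.473)
t=6.250: state=(-0.538, 1.016)
t=6.500: state=(-0.242, 1.300)
t=6.750: state=(0.085, 1.259)
t=6.840: state=(0.194, 1.168)
compare at T: theta=0.194, omega=1.168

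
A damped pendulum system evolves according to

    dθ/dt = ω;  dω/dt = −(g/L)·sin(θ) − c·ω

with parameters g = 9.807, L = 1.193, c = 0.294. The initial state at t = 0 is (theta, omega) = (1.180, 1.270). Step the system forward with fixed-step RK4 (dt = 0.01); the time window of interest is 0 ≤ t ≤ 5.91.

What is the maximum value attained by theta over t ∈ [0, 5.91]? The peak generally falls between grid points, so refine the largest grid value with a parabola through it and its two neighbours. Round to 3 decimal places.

t=0.000: state=(1.180, 1.270)
step 1 (dt=0.01): k1=(1.270, -7.974), k2=(1.230, -7.982), k3=(1.230, -7.981), k4=(1.190, -7.989); state += dt/6·(k1+2k2+2k3+k4)
t=0.010: state=(1.192, 1.190)
t=0.020: state=(1.204, 1.110)
t=0.030: state=(1.215, 1.030)
continuing one RK4 step at a time; state shown every 20 steps (Δt=0.2):
t=0.200: state=(1.274, -0.319)
t=0.400: state=(1.061, -1.781)
t=0.600: state=(0.587, -2.857)
t=0.800: state=(-0.028, -3.130)
t=1.000: state=(-0.599, -2.444)
t=1.200: state=(-0.965, -1.159)
t=1.400: state=(-1.053, 0.279)
t=1.600: state=(-0.862, 1.586)
t=1.800: state=(-0.446, 2.476)
t=2.000: state=(0.078, 2.624)
t=2.200: state=(0.548, 1.967)
t=2.400: state=(0.831, 0.816)
t=2.600: state=(0.867, -0.451)
t=2.800: state=(0.662, -1.549)
t=3.000: state=(0.278, -2.192)
t=3.200: state=(-0.168, -2.149)
t=3.400: state=(-0.538, -1.458)
t=3.600: state=(-0.727, -0.408)
t=3.800: state=(-0.698, 0.681)
t=4.000: state=(-0.470, 1.539)
t=4.200: state=(-0.115, 1.916)
t=4.400: state=(0.255, 1.687)
t=4.600: state=(0.526, 0.965)
t=4.800: state=(0.626, 0.018)
t=5.000: state=(0.537, -0.879)
t=5.200: state=(0.294, -1.484)
t=5.400: state=(-0.025, -1.614)
t=5.600: state=(-0.318, -1.239)
t=5.800: state=(-0.497, -0.518)
t=5.910: state=(-0.529, -0.061)
largest grid value and its neighbours: theta(0.150)=1.28054, theta(0.160)=1.28087, theta(0.170)=1.28042
parabola through these three points peaks at t≈0.159 with theta≈1.28088

max theta = 1.281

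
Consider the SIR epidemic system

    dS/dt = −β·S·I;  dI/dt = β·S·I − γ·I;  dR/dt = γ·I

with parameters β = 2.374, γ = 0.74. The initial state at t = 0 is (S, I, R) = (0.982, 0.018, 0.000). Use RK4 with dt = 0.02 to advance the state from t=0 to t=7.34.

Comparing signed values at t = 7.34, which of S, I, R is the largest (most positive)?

t=0.000: state=(0.982, 0.018, 0.000)
step 1 (dt=0.02): k1=(-0.042, 0.029, 0.013), k2=(-0.043, 0.029, 0.014), k3=(-0.043, 0.029, 0.014), k4=(-0.043, 0.030, 0.014); state += dt/6·(k1+2k2+2k3+k4)
t=0.020: state=(0.981, 0.019, 0.000)
t=0.040: state=(0.980, 0.019, 0.001)
t=0.060: state=(0.979, 0.020, 0.001)
continuing one RK4 step at a time; state shown every 25 steps (Δt=0.5):
t=0.500: state=(0.951, 0.039, 0.010)
t=1.000: state=(0.887, 0.081, 0.032)
t=1.500: state=(0.775, 0.151, 0.074)
t=2.000: state=(0.615, 0.239, 0.146)
t=2.500: state=(0.443, 0.309, 0.248)
t=3.000: state=(0.302, 0.330, 0.368)
t=3.500: state=(0.206, 0.307, 0.487)
t=4.000: state=(0.147, 0.261, 0.592)
t=4.500: state=(0.111, 0.210, 0.679)
t=5.000: state=(0.089, 0.163, 0.748)
t=5.500: state=(0.075, 0.124, 0.801)
t=6.000: state=(0.066, 0.093, 0.841)
t=6.500: state=(0.060, 0.069, 0.871)
t=7.000: state=(0.056, 0.051, 0.893)
t=7.340: state=(0.054, 0.042, 0.904)
compare at T: S=0.054, I=0.042, R=0.904

largest component: R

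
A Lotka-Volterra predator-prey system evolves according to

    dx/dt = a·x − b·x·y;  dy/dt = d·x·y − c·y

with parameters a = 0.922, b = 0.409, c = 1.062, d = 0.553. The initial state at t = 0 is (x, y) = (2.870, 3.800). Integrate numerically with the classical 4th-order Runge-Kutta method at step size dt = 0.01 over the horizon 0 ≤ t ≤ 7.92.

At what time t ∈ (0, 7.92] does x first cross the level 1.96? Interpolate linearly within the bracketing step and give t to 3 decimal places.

t=0.000: state=(2.870, 3.800)
step 1 (dt=0.01): k1=(-1.814, 1.995), k2=(-1.820, 1.982), k3=(-1.820, 1.981), k4=(-1.826, 1.967); state += dt/6·(k1+2k2+2k3+k4)
t=0.010: state=(2.852, 3.820)
t=0.020: state=(2.833, 3.839)
t=0.030: state=(2.815, 3.859)
t=0.490: state=(1.963, 4.339)
next step: t=0.500: state=(1.947, 4.340) — x has crossed 1.96
linear interpolation between t=0.490 (1.96332) and t=0.500 (1.94664) → t≈0.492

t = 0.492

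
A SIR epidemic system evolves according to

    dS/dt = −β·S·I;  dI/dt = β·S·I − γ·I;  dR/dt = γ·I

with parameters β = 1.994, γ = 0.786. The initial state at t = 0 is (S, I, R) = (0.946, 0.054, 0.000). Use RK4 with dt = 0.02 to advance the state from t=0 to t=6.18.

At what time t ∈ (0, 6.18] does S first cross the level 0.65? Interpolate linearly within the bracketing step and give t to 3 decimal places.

t = 1.553

t=0.000: state=(0.946, 0.054, 0.000)
step 1 (dt=0.02): k1=(-0.102, 0.059, 0.042), k2=(-0.103, 0.060, 0.043), k3=(-0.103, 0.060, 0.043), k4=(-0.104, 0.061, 0.043); state += dt/6·(k1+2k2+2k3+k4)
t=0.020: state=(0.944, 0.055, 0.001)
t=0.040: state=(0.942, 0.056, 0.002)
t=0.060: state=(0.940, 0.058, 0.003)
continuing one RK4 step at a time; state shown every 10 steps (Δt=0.2):
t=0.200: state=(0.924, 0.067, 0.009)
t=0.400: state=(0.896, 0.082, 0.021)
t=0.600: state=(0.865, 0.100, 0.035)
t=0.800: state=(0.828, 0.120, 0.053)
t=1.000: state=(0.786, 0.141, 0.073)
t=1.200: state=(0.739, 0.163, 0.097)
t=1.400: state=(0.690, 0.186, 0.125)
t=1.540: state=(0.653, 0.201, 0.146)
next step: t=1.560: state=(0.648, 0.203, 0.149) — S has crossed 0.65
linear interpolation between t=1.540 (0.65338) and t=1.560 (0.64815) → t≈1.553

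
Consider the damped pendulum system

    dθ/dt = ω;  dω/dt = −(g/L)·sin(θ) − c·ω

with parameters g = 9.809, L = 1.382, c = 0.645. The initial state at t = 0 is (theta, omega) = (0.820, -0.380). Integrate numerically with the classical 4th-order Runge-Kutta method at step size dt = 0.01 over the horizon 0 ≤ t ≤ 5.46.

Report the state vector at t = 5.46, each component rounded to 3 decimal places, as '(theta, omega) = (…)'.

t=0.000: state=(0.820, -0.380)
step 1 (dt=0.01): k1=(-0.380, -4.944), k2=(-0.405, -4.919), k3=(-0.405, -4.919), k4=(-0.429, -4.893); state += dt/6·(k1+2k2+2k3+k4)
t=0.010: state=(0.816, -0.429)
t=0.020: state=(0.811, -0.478)
t=0.030: state=(0.806, -0.526)
continuing one RK4 step at a time; state shown every 20 steps (Δt=0.2):
t=0.200: state=(0.653, -1.240)
t=0.400: state=(0.349, -1.733)
t=0.600: state=(-0.007, -1.743)
t=0.800: state=(-0.318, -1.303)
t=1.000: state=(-0.511, -0.593)
t=1.200: state=(-0.552, 0.169)
t=1.400: state=(-0.452, 0.800)
t=1.600: state=(-0.250, 1.165)
t=1.800: state=(-0.009, 1.193)
t=2.000: state=(0.206, 0.908)
t=2.200: state=(0.341, 0.426)
t=2.400: state=(0.373, -0.103)
t=2.600: state=(0.306, -0.542)
t=2.800: state=(0.169, -0.793)
t=3.000: state=(0.005, -0.811)
t=3.200: state=(-0.141, -0.616)
t=3.400: state=(-0.233, -0.285)
t=3.600: state=(-0.253, 0.077)
t=3.800: state=(-0.206, 0.377)
t=4.000: state=(-0.111, 0.544)
t=4.200: state=(0.001, 0.550)
t=4.400: state=(0.099, 0.412)
t=4.600: state=(0.160, 0.185)
t=4.800: state=(0.172, -0.063)
t=5.000: state=(0.138, -0.264)
t=5.200: state=(0.072, -0.373)
t=5.400: state=(-0.004, -0.372)
t=5.460: state=(-0.026, -0.352)

(theta, omega) = (-0.026, -0.352)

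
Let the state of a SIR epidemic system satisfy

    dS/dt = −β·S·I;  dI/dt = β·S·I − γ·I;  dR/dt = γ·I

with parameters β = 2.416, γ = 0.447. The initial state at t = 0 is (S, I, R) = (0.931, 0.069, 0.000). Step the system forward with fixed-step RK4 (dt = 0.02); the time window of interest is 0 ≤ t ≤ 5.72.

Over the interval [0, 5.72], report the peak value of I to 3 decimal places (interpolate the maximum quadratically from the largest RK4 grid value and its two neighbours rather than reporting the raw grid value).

t=0.000: state=(0.931, 0.069, 0.000)
step 1 (dt=0.02): k1=(-0.155, 0.124, 0.031), k2=(-0.158, 0.126, 0.031), k3=(-0.158, 0.126, 0.031), k4=(-0.160, 0.128, 0.032); state += dt/6·(k1+2k2+2k3+k4)
t=0.020: state=(0.928, 0.072, 0.001)
t=0.040: state=(0.925, 0.074, 0.001)
t=0.060: state=(0.921, 0.077, 0.002)
continuing one RK4 step at a time; state shown every 10 steps (Δt=0.2):
t=0.200: state=(0.894, 0.098, 0.007)
t=0.400: state=(0.845, 0.137, 0.018)
t=0.600: state=(0.783, 0.185, 0.032)
t=0.800: state=(0.706, 0.243, 0.051)
t=1.000: state=(0.618, 0.306, 0.076)
t=1.200: state=(0.525, 0.369, 0.106)
t=1.400: state=(0.433, 0.425, 0.142)
t=1.600: state=(0.349, 0.470, 0.182)
t=1.800: state=(0.276, 0.499, 0.225)
t=2.000: state=(0.216, 0.514, 0.270)
t=2.200: state=(0.168, 0.515, 0.316)
t=2.400: state=(0.131, 0.506, 0.362)
t=2.600: state=(0.103, 0.490, 0.407)
t=2.800: state=(0.082, 0.468, 0.450)
t=3.000: state=(0.066, 0.444, 0.490)
t=3.200: state=(0.053, 0.418, 0.529)
t=3.400: state=(0.044, 0.391, 0.565)
t=3.600: state=(0.037, 0.365, 0.599)
t=3.800: state=(0.031, 0.339, 0.630)
t=4.000: state=(0.026, 0.314, 0.660)
t=4.200: state=(0.023, 0.291, 0.687)
t=4.400: state=(0.020, 0.269, 0.712)
t=4.600: state=(0.018, 0.248, 0.735)
t=4.800: state=(0.016, 0.228, 0.756)
t=5.000: state=(0.014, 0.210, 0.775)
t=5.200: state=(0.013, 0.194, 0.794)
t=5.400: state=(0.012, 0.178, 0.810)
t=5.600: state=(0.011, 0.164, 0.825)
t=5.720: state=(0.010, 0.156, 0.834)
largest grid value and its neighbours: I(2.100)=0.51595, I(2.120)=0.51603, I(2.140)=0.51599
parabola through these three points peaks at t≈2.124 with I≈0.51603

max I = 0.516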